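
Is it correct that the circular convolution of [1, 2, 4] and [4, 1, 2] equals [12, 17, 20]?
Recompute circular convolution of [1, 2, 4] and [4, 1, 2]: y[0] = 1×4 + 2×2 + 4×1 = 12; y[1] = 1×1 + 2×4 + 4×2 = 17; y[2] = 1×2 + 2×1 + 4×4 = 20 → [12, 17, 20]. Given [12, 17, 20] matches, so answer: Yes

Yes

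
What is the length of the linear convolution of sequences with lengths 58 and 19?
Linear/full convolution length: m + n - 1 = 58 + 19 - 1 = 76

76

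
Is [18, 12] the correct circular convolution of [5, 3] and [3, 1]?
Recompute circular convolution of [5, 3] and [3, 1]: y[0] = 5×3 + 3×1 = 18; y[1] = 5×1 + 3×3 = 14 → [18, 14]. Compare to given [18, 12]: they differ at index 1: given 12, correct 14, so answer: No

No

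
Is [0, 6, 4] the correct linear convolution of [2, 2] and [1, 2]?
Recompute linear convolution of [2, 2] and [1, 2]: y[0] = 2×1 = 2; y[1] = 2×2 + 2×1 = 6; y[2] = 2×2 = 4 → [2, 6, 4]. Compare to given [0, 6, 4]: they differ at index 0: given 0, correct 2, so answer: No

No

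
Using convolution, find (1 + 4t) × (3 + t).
Ascending coefficients: a = [1, 4], b = [3, 1]. c[0] = 1×3 = 3; c[1] = 1×1 + 4×3 = 13; c[2] = 4×1 = 4. Result coefficients: [3, 13, 4] → 3 + 13t + 4t^2

3 + 13t + 4t^2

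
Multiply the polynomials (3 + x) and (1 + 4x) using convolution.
Ascending coefficients: a = [3, 1], b = [1, 4]. c[0] = 3×1 = 3; c[1] = 3×4 + 1×1 = 13; c[2] = 1×4 = 4. Result coefficients: [3, 13, 4] → 3 + 13x + 4x^2

3 + 13x + 4x^2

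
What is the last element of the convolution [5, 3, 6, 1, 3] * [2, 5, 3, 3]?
Use y[k] = Σ_i a[i]·b[k-i] at k=7. y[7] = 3×3 = 9

9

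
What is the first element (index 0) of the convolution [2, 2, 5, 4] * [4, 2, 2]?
Use y[k] = Σ_i a[i]·b[k-i] at k=0. y[0] = 2×4 = 8

8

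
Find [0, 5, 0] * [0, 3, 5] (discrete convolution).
y[0] = 0×0 = 0; y[1] = 0×3 + 5×0 = 0; y[2] = 0×5 + 5×3 + 0×0 = 15; y[3] = 5×5 + 0×3 = 25; y[4] = 0×5 = 0

[0, 0, 15, 25, 0]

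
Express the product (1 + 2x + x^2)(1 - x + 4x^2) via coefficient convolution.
Ascending coefficients: a = [1, 2, 1], b = [1, -1, 4]. c[0] = 1×1 = 1; c[1] = 1×-1 + 2×1 = 1; c[2] = 1×4 + 2×-1 + 1×1 = 3; c[3] = 2×4 + 1×-1 = 7; c[4] = 1×4 = 4. Result coefficients: [1, 1, 3, 7, 4] → 1 + x + 3x^2 + 7x^3 + 4x^4

1 + x + 3x^2 + 7x^3 + 4x^4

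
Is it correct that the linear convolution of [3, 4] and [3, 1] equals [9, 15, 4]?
Recompute linear convolution of [3, 4] and [3, 1]: y[0] = 3×3 = 9; y[1] = 3×1 + 4×3 = 15; y[2] = 4×1 = 4 → [9, 15, 4]. Given [9, 15, 4] matches, so answer: Yes

Yes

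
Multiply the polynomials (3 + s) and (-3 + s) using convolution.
Ascending coefficients: a = [3, 1], b = [-3, 1]. c[0] = 3×-3 = -9; c[1] = 3×1 + 1×-3 = 0; c[2] = 1×1 = 1. Result coefficients: [-9, 0, 1] → -9 + s^2

-9 + s^2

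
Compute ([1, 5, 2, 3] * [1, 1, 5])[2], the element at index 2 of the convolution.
Use y[k] = Σ_i a[i]·b[k-i] at k=2. y[2] = 1×5 + 5×1 + 2×1 = 12

12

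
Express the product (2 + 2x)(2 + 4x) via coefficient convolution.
Ascending coefficients: a = [2, 2], b = [2, 4]. c[0] = 2×2 = 4; c[1] = 2×4 + 2×2 = 12; c[2] = 2×4 = 8. Result coefficients: [4, 12, 8] → 4 + 12x + 8x^2

4 + 12x + 8x^2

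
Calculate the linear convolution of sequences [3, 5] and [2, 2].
y[0] = 3×2 = 6; y[1] = 3×2 + 5×2 = 16; y[2] = 5×2 = 10

[6, 16, 10]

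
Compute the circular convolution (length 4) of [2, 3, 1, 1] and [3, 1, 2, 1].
Use y[k] = Σ_j u[j]·v[(k-j) mod 4]. y[0] = 2×3 + 3×1 + 1×2 + 1×1 = 12; y[1] = 2×1 + 3×3 + 1×1 + 1×2 = 14; y[2] = 2×2 + 3×1 + 1×3 + 1×1 = 11; y[3] = 2×1 + 3×2 + 1×1 + 1×3 = 12. Result: [12, 14, 11, 12]

[12, 14, 11, 12]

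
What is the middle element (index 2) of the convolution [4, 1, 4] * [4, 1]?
Use y[k] = Σ_i a[i]·b[k-i] at k=2. y[2] = 1×1 + 4×4 = 17

17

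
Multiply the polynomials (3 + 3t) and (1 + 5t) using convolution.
Ascending coefficients: a = [3, 3], b = [1, 5]. c[0] = 3×1 = 3; c[1] = 3×5 + 3×1 = 18; c[2] = 3×5 = 15. Result coefficients: [3, 18, 15] → 3 + 18t + 15t^2

3 + 18t + 15t^2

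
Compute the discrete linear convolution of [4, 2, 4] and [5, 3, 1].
y[0] = 4×5 = 20; y[1] = 4×3 + 2×5 = 22; y[2] = 4×1 + 2×3 + 4×5 = 30; y[3] = 2×1 + 4×3 = 14; y[4] = 4×1 = 4

[20, 22, 30, 14, 4]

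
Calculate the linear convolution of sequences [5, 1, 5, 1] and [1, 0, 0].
y[0] = 5×1 = 5; y[1] = 5×0 + 1×1 = 1; y[2] = 5×0 + 1×0 + 5×1 = 5; y[3] = 1×0 + 5×0 + 1×1 = 1; y[4] = 5×0 + 1×0 = 0; y[5] = 1×0 = 0

[5, 1, 5, 1, 0, 0]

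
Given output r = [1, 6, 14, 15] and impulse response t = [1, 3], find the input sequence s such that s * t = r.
Deconvolve r=[1, 6, 14, 15] by t=[1, 3]. Since t[0]=1, solve forward: s[0] = r[0] / 1 = 1; s[1] = (r[1] - 1×3) / 1 = 3; s[2] = (r[2] - 3×3) / 1 = 5. So s = [1, 3, 5]. Check by forward convolution: r[0] = 1×1 = 1; r[1] = 1×3 + 3×1 = 6; r[2] = 3×3 + 5×1 = 14; r[3] = 5×3 = 15

[1, 3, 5]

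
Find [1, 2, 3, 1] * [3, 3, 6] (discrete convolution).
y[0] = 1×3 = 3; y[1] = 1×3 + 2×3 = 9; y[2] = 1×6 + 2×3 + 3×3 = 21; y[3] = 2×6 + 3×3 + 1×3 = 24; y[4] = 3×6 + 1×3 = 21; y[5] = 1×6 = 6

[3, 9, 21, 24, 21, 6]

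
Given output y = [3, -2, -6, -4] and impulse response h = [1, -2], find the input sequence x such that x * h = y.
Deconvolve y=[3, -2, -6, -4] by h=[1, -2]. Since h[0]=1, solve forward: x[0] = y[0] / 1 = 3; x[1] = (y[1] - 3×-2) / 1 = 4; x[2] = (y[2] - 4×-2) / 1 = 2. So x = [3, 4, 2]. Check by forward convolution: y[0] = 3×1 = 3; y[1] = 3×-2 + 4×1 = -2; y[2] = 4×-2 + 2×1 = -6; y[3] = 2×-2 = -4

[3, 4, 2]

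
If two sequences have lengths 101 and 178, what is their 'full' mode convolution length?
Linear/full convolution length: m + n - 1 = 101 + 178 - 1 = 278

278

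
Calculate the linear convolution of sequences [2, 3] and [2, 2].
y[0] = 2×2 = 4; y[1] = 2×2 + 3×2 = 10; y[2] = 3×2 = 6

[4, 10, 6]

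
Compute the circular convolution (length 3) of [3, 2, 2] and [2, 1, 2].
Use y[k] = Σ_j a[j]·b[(k-j) mod 3]. y[0] = 3×2 + 2×2 + 2×1 = 12; y[1] = 3×1 + 2×2 + 2×2 = 11; y[2] = 3×2 + 2×1 + 2×2 = 12. Result: [12, 11, 12]

[12, 11, 12]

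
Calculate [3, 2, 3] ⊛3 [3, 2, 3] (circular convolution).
Use y[k] = Σ_j a[j]·b[(k-j) mod 3]. y[0] = 3×3 + 2×3 + 3×2 = 21; y[1] = 3×2 + 2×3 + 3×3 = 21; y[2] = 3×3 + 2×2 + 3×3 = 22. Result: [21, 21, 22]

[21, 21, 22]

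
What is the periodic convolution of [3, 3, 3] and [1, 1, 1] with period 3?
Use y[k] = Σ_j f[j]·g[(k-j) mod 3]. y[0] = 3×1 + 3×1 + 3×1 = 9; y[1] = 3×1 + 3×1 + 3×1 = 9; y[2] = 3×1 + 3×1 + 3×1 = 9. Result: [9, 9, 9]

[9, 9, 9]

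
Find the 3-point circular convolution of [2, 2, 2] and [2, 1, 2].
Use y[k] = Σ_j a[j]·b[(k-j) mod 3]. y[0] = 2×2 + 2×2 + 2×1 = 10; y[1] = 2×1 + 2×2 + 2×2 = 10; y[2] = 2×2 + 2×1 + 2×2 = 10. Result: [10, 10, 10]

[10, 10, 10]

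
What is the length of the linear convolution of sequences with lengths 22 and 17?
Linear/full convolution length: m + n - 1 = 22 + 17 - 1 = 38

38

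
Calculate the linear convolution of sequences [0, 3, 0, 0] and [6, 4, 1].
y[0] = 0×6 = 0; y[1] = 0×4 + 3×6 = 18; y[2] = 0×1 + 3×4 + 0×6 = 12; y[3] = 3×1 + 0×4 + 0×6 = 3; y[4] = 0×1 + 0×4 = 0; y[5] = 0×1 = 0

[0, 18, 12, 3, 0, 0]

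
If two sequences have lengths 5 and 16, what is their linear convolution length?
Linear/full convolution length: m + n - 1 = 5 + 16 - 1 = 20

20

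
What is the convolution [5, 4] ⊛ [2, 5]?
y[0] = 5×2 = 10; y[1] = 5×5 + 4×2 = 33; y[2] = 4×5 = 20

[10, 33, 20]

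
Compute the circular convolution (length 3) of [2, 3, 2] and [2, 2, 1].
Use y[k] = Σ_j a[j]·b[(k-j) mod 3]. y[0] = 2×2 + 3×1 + 2×2 = 11; y[1] = 2×2 + 3×2 + 2×1 = 12; y[2] = 2×1 + 3×2 + 2×2 = 12. Result: [11, 12, 12]

[11, 12, 12]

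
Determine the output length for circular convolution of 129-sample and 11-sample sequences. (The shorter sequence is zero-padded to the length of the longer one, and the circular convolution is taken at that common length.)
Circular convolution (zero-padding the shorter input) has length max(m, n) = max(129, 11) = 129

129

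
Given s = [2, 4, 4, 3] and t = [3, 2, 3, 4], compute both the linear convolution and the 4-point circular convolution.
Linear: y_lin[0] = 2×3 = 6; y_lin[1] = 2×2 + 4×3 = 16; y_lin[2] = 2×3 + 4×2 + 4×3 = 26; y_lin[3] = 2×4 + 4×3 + 4×2 + 3×3 = 37; y_lin[4] = 4×4 + 4×3 + 3×2 = 34; y_lin[5] = 4×4 + 3×3 = 25; y_lin[6] = 3×4 = 12 → [6, 16, 26, 37, 34, 25, 12]. Circular (length 4): y[0] = 2×3 + 4×4 + 4×3 + 3×2 = 40; y[1] = 2×2 + 4×3 + 4×4 + 3×3 = 41; y[2] = 2×3 + 4×2 + 4×3 + 3×4 = 38; y[3] = 2×4 + 4×3 + 4×2 + 3×3 = 37 → [40, 41, 38, 37]

Linear: [6, 16, 26, 37, 34, 25, 12], Circular: [40, 41, 38, 37]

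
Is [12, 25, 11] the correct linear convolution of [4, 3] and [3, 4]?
Recompute linear convolution of [4, 3] and [3, 4]: y[0] = 4×3 = 12; y[1] = 4×4 + 3×3 = 25; y[2] = 3×4 = 12 → [12, 25, 12]. Compare to given [12, 25, 11]: they differ at index 2: given 11, correct 12, so answer: No

No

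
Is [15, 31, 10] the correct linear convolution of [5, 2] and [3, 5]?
Recompute linear convolution of [5, 2] and [3, 5]: y[0] = 5×3 = 15; y[1] = 5×5 + 2×3 = 31; y[2] = 2×5 = 10 → [15, 31, 10]. Given [15, 31, 10] matches, so answer: Yes

Yes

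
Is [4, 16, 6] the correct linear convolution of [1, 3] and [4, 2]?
Recompute linear convolution of [1, 3] and [4, 2]: y[0] = 1×4 = 4; y[1] = 1×2 + 3×4 = 14; y[2] = 3×2 = 6 → [4, 14, 6]. Compare to given [4, 16, 6]: they differ at index 1: given 16, correct 14, so answer: No

No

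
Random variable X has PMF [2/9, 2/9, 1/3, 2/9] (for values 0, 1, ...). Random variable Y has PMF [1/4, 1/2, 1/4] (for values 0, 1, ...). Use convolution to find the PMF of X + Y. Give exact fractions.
P(X+Y=k) = Σ_i P(X=i)·P(Y=k-i) — a convolution of [2/9, 2/9, 1/3, 2/9] and [1/4, 1/2, 1/4]. P(X+Y=0) = (2/9)×(1/4) = 1/18; P(X+Y=1) = (2/9)×(1/2) + (2/9)×(1/4) = 1/9 + 1/18 = 1/6; P(X+Y=2) = (2/9)×(1/4) + (2/9)×(1/2) + (1/3)×(1/4) = 1/18 + 1/9 + 1/12 = 1/4; P(X+Y=3) = (2/9)×(1/4) + (1/3)×(1/2) + (2/9)×(1/4) = 1/18 + 1/6 + 1/18 = 5/18; P(X+Y=4) = (1/3)×(1/4) + (2/9)×(1/2) = 1/12 + 1/9 = 7/36; P(X+Y=5) = (2/9)×(1/4) = 1/18. PMF: [1/18, 1/6, 1/4, 5/18, 7/36, 1/18] (sums to 1 ✓)

[1/18, 1/6, 1/4, 5/18, 7/36, 1/18]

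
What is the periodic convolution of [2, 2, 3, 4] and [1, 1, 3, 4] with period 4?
Use y[k] = Σ_j u[j]·v[(k-j) mod 4]. y[0] = 2×1 + 2×4 + 3×3 + 4×1 = 23; y[1] = 2×1 + 2×1 + 3×4 + 4×3 = 28; y[2] = 2×3 + 2×1 + 3×1 + 4×4 = 27; y[3] = 2×4 + 2×3 + 3×1 + 4×1 = 21. Result: [23, 28, 27, 21]

[23, 28, 27, 21]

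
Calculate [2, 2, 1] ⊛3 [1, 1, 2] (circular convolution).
Use y[k] = Σ_j a[j]·b[(k-j) mod 3]. y[0] = 2×1 + 2×2 + 1×1 = 7; y[1] = 2×1 + 2×1 + 1×2 = 6; y[2] = 2×2 + 2×1 + 1×1 = 7. Result: [7, 6, 7]

[7, 6, 7]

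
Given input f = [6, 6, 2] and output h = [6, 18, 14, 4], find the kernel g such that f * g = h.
Output length 4 = len(f) + len(g) - 1 ⇒ len(g) = 2. Solve g forward using g[k] = (h[k] - Σ_{i≥1} f[i]·g[k-i]) / f[0]: g[0] = h[0] / f[0] = 6 / 6 = 1; g[1] = (h[1] - 6×1) / f[0] = (18 - 6×1) / 6 = 2. So g = [1, 2]. Forward-check [6, 6, 2] * [1, 2]: h[0] = 6×1 = 6; h[1] = 6×2 + 6×1 = 18; h[2] = 6×2 + 2×1 = 14; h[3] = 2×2 = 4 → [6, 18, 14, 4] ✓

[1, 2]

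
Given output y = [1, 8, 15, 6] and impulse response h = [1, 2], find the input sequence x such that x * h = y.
Deconvolve y=[1, 8, 15, 6] by h=[1, 2]. Since h[0]=1, solve forward: x[0] = y[0] / 1 = 1; x[1] = (y[1] - 1×2) / 1 = 6; x[2] = (y[2] - 6×2) / 1 = 3. So x = [1, 6, 3]. Check by forward convolution: y[0] = 1×1 = 1; y[1] = 1×2 + 6×1 = 8; y[2] = 6×2 + 3×1 = 15; y[3] = 3×2 = 6

[1, 6, 3]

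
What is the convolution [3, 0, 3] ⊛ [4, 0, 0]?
y[0] = 3×4 = 12; y[1] = 3×0 + 0×4 = 0; y[2] = 3×0 + 0×0 + 3×4 = 12; y[3] = 0×0 + 3×0 = 0; y[4] = 3×0 = 0

[12, 0, 12, 0, 0]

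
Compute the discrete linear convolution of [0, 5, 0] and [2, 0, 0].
y[0] = 0×2 = 0; y[1] = 0×0 + 5×2 = 10; y[2] = 0×0 + 5×0 + 0×2 = 0; y[3] = 5×0 + 0×0 = 0; y[4] = 0×0 = 0

[0, 10, 0, 0, 0]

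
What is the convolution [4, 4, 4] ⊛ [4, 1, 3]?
y[0] = 4×4 = 16; y[1] = 4×1 + 4×4 = 20; y[2] = 4×3 + 4×1 + 4×4 = 32; y[3] = 4×3 + 4×1 = 16; y[4] = 4×3 = 12

[16, 20, 32, 16, 12]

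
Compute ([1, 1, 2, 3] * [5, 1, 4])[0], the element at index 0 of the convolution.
Use y[k] = Σ_i a[i]·b[k-i] at k=0. y[0] = 1×5 = 5

5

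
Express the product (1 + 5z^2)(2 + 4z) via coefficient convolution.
Ascending coefficients: a = [1, 0, 5], b = [2, 4]. c[0] = 1×2 = 2; c[1] = 1×4 + 0×2 = 4; c[2] = 0×4 + 5×2 = 10; c[3] = 5×4 = 20. Result coefficients: [2, 4, 10, 20] → 2 + 4z + 10z^2 + 20z^3

2 + 4z + 10z^2 + 20z^3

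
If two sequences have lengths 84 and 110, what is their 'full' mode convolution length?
Linear/full convolution length: m + n - 1 = 84 + 110 - 1 = 193

193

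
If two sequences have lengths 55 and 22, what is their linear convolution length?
Linear/full convolution length: m + n - 1 = 55 + 22 - 1 = 76

76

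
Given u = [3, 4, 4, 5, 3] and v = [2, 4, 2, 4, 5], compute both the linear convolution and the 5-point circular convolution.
Linear: y_lin[0] = 3×2 = 6; y_lin[1] = 3×4 + 4×2 = 20; y_lin[2] = 3×2 + 4×4 + 4×2 = 30; y_lin[3] = 3×4 + 4×2 + 4×4 + 5×2 = 46; y_lin[4] = 3×5 + 4×4 + 4×2 + 5×4 + 3×2 = 65; y_lin[5] = 4×5 + 4×4 + 5×2 + 3×4 = 58; y_lin[6] = 4×5 + 5×4 + 3×2 = 46; y_lin[7] = 5×5 + 3×4 = 37; y_lin[8] = 3×5 = 15 → [6, 20, 30, 46, 65, 58, 46, 37, 15]. Circular (length 5): y[0] = 3×2 + 4×5 + 4×4 + 5×2 + 3×4 = 64; y[1] = 3×4 + 4×2 + 4×5 + 5×4 + 3×2 = 66; y[2] = 3×2 + 4×4 + 4×2 + 5×5 + 3×4 = 67; y[3] = 3×4 + 4×2 + 4×4 + 5×2 + 3×5 = 61; y[4] = 3×5 + 4×4 + 4×2 + 5×4 + 3×2 = 65 → [64, 66, 67, 61, 65]

Linear: [6, 20, 30, 46, 65, 58, 46, 37, 15], Circular: [64, 66, 67, 61, 65]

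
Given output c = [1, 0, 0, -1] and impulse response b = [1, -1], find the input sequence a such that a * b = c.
Deconvolve c=[1, 0, 0, -1] by b=[1, -1]. Since b[0]=1, solve forward: a[0] = c[0] / 1 = 1; a[1] = (c[1] - 1×-1) / 1 = 1; a[2] = (c[2] - 1×-1) / 1 = 1. So a = [1, 1, 1]. Check by forward convolution: c[0] = 1×1 = 1; c[1] = 1×-1 + 1×1 = 0; c[2] = 1×-1 + 1×1 = 0; c[3] = 1×-1 = -1

[1, 1, 1]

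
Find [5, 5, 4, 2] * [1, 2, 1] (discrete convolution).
y[0] = 5×1 = 5; y[1] = 5×2 + 5×1 = 15; y[2] = 5×1 + 5×2 + 4×1 = 19; y[3] = 5×1 + 4×2 + 2×1 = 15; y[4] = 4×1 + 2×2 = 8; y[5] = 2×1 = 2

[5, 15, 19, 15, 8, 2]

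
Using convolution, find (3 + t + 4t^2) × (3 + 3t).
Ascending coefficients: a = [3, 1, 4], b = [3, 3]. c[0] = 3×3 = 9; c[1] = 3×3 + 1×3 = 12; c[2] = 1×3 + 4×3 = 15; c[3] = 4×3 = 12. Result coefficients: [9, 12, 15, 12] → 9 + 12t + 15t^2 + 12t^3

9 + 12t + 15t^2 + 12t^3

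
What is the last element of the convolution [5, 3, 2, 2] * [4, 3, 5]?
Use y[k] = Σ_i a[i]·b[k-i] at k=5. y[5] = 2×5 = 10

10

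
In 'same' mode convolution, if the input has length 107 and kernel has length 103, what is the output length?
'Same' mode returns an output with the same length as the input: 107

107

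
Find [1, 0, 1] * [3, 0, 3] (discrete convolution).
y[0] = 1×3 = 3; y[1] = 1×0 + 0×3 = 0; y[2] = 1×3 + 0×0 + 1×3 = 6; y[3] = 0×3 + 1×0 = 0; y[4] = 1×3 = 3

[3, 0, 6, 0, 3]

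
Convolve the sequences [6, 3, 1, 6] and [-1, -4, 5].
y[0] = 6×-1 = -6; y[1] = 6×-4 + 3×-1 = -27; y[2] = 6×5 + 3×-4 + 1×-1 = 17; y[3] = 3×5 + 1×-4 + 6×-1 = 5; y[4] = 1×5 + 6×-4 = -19; y[5] = 6×5 = 30

[-6, -27, 17, 5, -19, 30]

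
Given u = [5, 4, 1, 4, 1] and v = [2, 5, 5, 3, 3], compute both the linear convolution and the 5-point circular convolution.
Linear: y_lin[0] = 5×2 = 10; y_lin[1] = 5×5 + 4×2 = 33; y_lin[2] = 5×5 + 4×5 + 1×2 = 47; y_lin[3] = 5×3 + 4×5 + 1×5 + 4×2 = 48; y_lin[4] = 5×3 + 4×3 + 1×5 + 4×5 + 1×2 = 54; y_lin[5] = 4×3 + 1×3 + 4×5 + 1×5 = 40; y_lin[6] = 1×3 + 4×3 + 1×5 = 20; y_lin[7] = 4×3 + 1×3 = 15; y_lin[8] = 1×3 = 3 → [10, 33, 47, 48, 54, 40, 20, 15, 3]. Circular (length 5): y[0] = 5×2 + 4×3 + 1×3 + 4×5 + 1×5 = 50; y[1] = 5×5 + 4×2 + 1×3 + 4×3 + 1×5 = 53; y[2] = 5×5 + 4×5 + 1×2 + 4×3 + 1×3 = 62; y[3] = 5×3 + 4×5 + 1×5 + 4×2 + 1×3 = 51; y[4] = 5×3 + 4×3 + 1×5 + 4×5 + 1×2 = 54 → [50, 53, 62, 51, 54]

Linear: [10, 33, 47, 48, 54, 40, 20, 15, 3], Circular: [50, 53, 62, 51, 54]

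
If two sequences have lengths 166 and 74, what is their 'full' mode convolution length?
Linear/full convolution length: m + n - 1 = 166 + 74 - 1 = 239

239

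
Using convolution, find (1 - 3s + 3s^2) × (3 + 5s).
Ascending coefficients: a = [1, -3, 3], b = [3, 5]. c[0] = 1×3 = 3; c[1] = 1×5 + -3×3 = -4; c[2] = -3×5 + 3×3 = -6; c[3] = 3×5 = 15. Result coefficients: [3, -4, -6, 15] → 3 - 4s - 6s^2 + 15s^3

3 - 4s - 6s^2 + 15s^3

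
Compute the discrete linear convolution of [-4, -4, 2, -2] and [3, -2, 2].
y[0] = -4×3 = -12; y[1] = -4×-2 + -4×3 = -4; y[2] = -4×2 + -4×-2 + 2×3 = 6; y[3] = -4×2 + 2×-2 + -2×3 = -18; y[4] = 2×2 + -2×-2 = 8; y[5] = -2×2 = -4

[-12, -4, 6, -18, 8, -4]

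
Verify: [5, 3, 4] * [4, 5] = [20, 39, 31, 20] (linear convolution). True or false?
Recompute linear convolution of [5, 3, 4] and [4, 5]: y[0] = 5×4 = 20; y[1] = 5×5 + 3×4 = 37; y[2] = 3×5 + 4×4 = 31; y[3] = 4×5 = 20 → [20, 37, 31, 20]. Compare to given [20, 39, 31, 20]: they differ at index 1: given 39, correct 37, so answer: No

No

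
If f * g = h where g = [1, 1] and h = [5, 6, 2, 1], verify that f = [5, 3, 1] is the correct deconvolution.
Forward-compute [5, 3, 1] * [1, 1]: h[0] = 5×1 = 5; h[1] = 5×1 + 3×1 = 8; h[2] = 3×1 + 1×1 = 4; h[3] = 1×1 = 1 → [5, 8, 4, 1]. Does not match given h = [5, 6, 2, 1].

Not verified. [5, 3, 1] * [1, 1] = [5, 8, 4, 1], which differs from [5, 6, 2, 1] at index 1.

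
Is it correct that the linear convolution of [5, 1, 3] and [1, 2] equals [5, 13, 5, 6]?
Recompute linear convolution of [5, 1, 3] and [1, 2]: y[0] = 5×1 = 5; y[1] = 5×2 + 1×1 = 11; y[2] = 1×2 + 3×1 = 5; y[3] = 3×2 = 6 → [5, 11, 5, 6]. Compare to given [5, 13, 5, 6]: they differ at index 1: given 13, correct 11, so answer: No

No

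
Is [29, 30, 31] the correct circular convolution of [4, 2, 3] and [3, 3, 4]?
Recompute circular convolution of [4, 2, 3] and [3, 3, 4]: y[0] = 4×3 + 2×4 + 3×3 = 29; y[1] = 4×3 + 2×3 + 3×4 = 30; y[2] = 4×4 + 2×3 + 3×3 = 31 → [29, 30, 31]. Given [29, 30, 31] matches, so answer: Yes

Yes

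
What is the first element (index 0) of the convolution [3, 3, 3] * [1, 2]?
Use y[k] = Σ_i a[i]·b[k-i] at k=0. y[0] = 3×1 = 3

3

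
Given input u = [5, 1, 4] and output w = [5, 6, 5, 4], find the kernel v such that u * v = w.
Output length 4 = len(u) + len(v) - 1 ⇒ len(v) = 2. Solve v forward using v[k] = (w[k] - Σ_{i≥1} u[i]·v[k-i]) / u[0]: v[0] = w[0] / u[0] = 5 / 5 = 1; v[1] = (w[1] - 1×1) / u[0] = (6 - 1×1) / 5 = 1. So v = [1, 1]. Forward-check [5, 1, 4] * [1, 1]: w[0] = 5×1 = 5; w[1] = 5×1 + 1×1 = 6; w[2] = 1×1 + 4×1 = 5; w[3] = 4×1 = 4 → [5, 6, 5, 4] ✓

[1, 1]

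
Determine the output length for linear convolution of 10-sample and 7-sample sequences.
Linear/full convolution length: m + n - 1 = 10 + 7 - 1 = 16

16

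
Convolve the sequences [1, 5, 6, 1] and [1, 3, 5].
y[0] = 1×1 = 1; y[1] = 1×3 + 5×1 = 8; y[2] = 1×5 + 5×3 + 6×1 = 26; y[3] = 5×5 + 6×3 + 1×1 = 44; y[4] = 6×5 + 1×3 = 33; y[5] = 1×5 = 5

[1, 8, 26, 44, 33, 5]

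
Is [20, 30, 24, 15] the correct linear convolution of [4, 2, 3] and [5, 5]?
Recompute linear convolution of [4, 2, 3] and [5, 5]: y[0] = 4×5 = 20; y[1] = 4×5 + 2×5 = 30; y[2] = 2×5 + 3×5 = 25; y[3] = 3×5 = 15 → [20, 30, 25, 15]. Compare to given [20, 30, 24, 15]: they differ at index 2: given 24, correct 25, so answer: No

No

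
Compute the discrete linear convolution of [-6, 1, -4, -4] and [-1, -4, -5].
y[0] = -6×-1 = 6; y[1] = -6×-4 + 1×-1 = 23; y[2] = -6×-5 + 1×-4 + -4×-1 = 30; y[3] = 1×-5 + -4×-4 + -4×-1 = 15; y[4] = -4×-5 + -4×-4 = 36; y[5] = -4×-5 = 20

[6, 23, 30, 15, 36, 20]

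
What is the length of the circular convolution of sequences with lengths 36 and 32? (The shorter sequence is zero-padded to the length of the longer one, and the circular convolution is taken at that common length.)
Circular convolution (zero-padding the shorter input) has length max(m, n) = max(36, 32) = 36

36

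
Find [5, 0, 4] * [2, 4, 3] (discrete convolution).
y[0] = 5×2 = 10; y[1] = 5×4 + 0×2 = 20; y[2] = 5×3 + 0×4 + 4×2 = 23; y[3] = 0×3 + 4×4 = 16; y[4] = 4×3 = 12

[10, 20, 23, 16, 12]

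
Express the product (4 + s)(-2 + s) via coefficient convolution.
Ascending coefficients: a = [4, 1], b = [-2, 1]. c[0] = 4×-2 = -8; c[1] = 4×1 + 1×-2 = 2; c[2] = 1×1 = 1. Result coefficients: [-8, 2, 1] → -8 + 2s + s^2

-8 + 2s + s^2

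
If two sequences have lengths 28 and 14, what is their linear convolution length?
Linear/full convolution length: m + n - 1 = 28 + 14 - 1 = 41

41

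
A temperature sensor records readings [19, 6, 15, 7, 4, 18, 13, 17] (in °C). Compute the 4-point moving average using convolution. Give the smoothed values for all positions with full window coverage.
4-point moving average kernel = [1, 1, 1, 1]. Apply in 'valid' mode (full window coverage): avg[0] = (19 + 6 + 15 + 7) / 4 = 11.75; avg[1] = (6 + 15 + 7 + 4) / 4 = 8.0; avg[2] = (15 + 7 + 4 + 18) / 4 = 11.0; avg[3] = (7 + 4 + 18 + 13) / 4 = 10.5; avg[4] = (4 + 18 + 13 + 17) / 4 = 13.0. Smoothed values: [11.75, 8.0, 11.0, 10.5, 13.0]

[11.75, 8.0, 11.0, 10.5, 13.0]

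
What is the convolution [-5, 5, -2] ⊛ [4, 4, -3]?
y[0] = -5×4 = -20; y[1] = -5×4 + 5×4 = 0; y[2] = -5×-3 + 5×4 + -2×4 = 27; y[3] = 5×-3 + -2×4 = -23; y[4] = -2×-3 = 6

[-20, 0, 27, -23, 6]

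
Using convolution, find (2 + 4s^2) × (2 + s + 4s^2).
Ascending coefficients: a = [2, 0, 4], b = [2, 1, 4]. c[0] = 2×2 = 4; c[1] = 2×1 + 0×2 = 2; c[2] = 2×4 + 0×1 + 4×2 = 16; c[3] = 0×4 + 4×1 = 4; c[4] = 4×4 = 16. Result coefficients: [4, 2, 16, 4, 16] → 4 + 2s + 16s^2 + 4s^3 + 16s^4

4 + 2s + 16s^2 + 4s^3 + 16s^4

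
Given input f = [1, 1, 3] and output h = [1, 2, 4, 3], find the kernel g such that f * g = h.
Output length 4 = len(f) + len(g) - 1 ⇒ len(g) = 2. Solve g forward using g[k] = (h[k] - Σ_{i≥1} f[i]·g[k-i]) / f[0]: g[0] = h[0] / f[0] = 1 / 1 = 1; g[1] = (h[1] - 1×1) / f[0] = (2 - 1×1) / 1 = 1. So g = [1, 1]. Forward-check [1, 1, 3] * [1, 1]: h[0] = 1×1 = 1; h[1] = 1×1 + 1×1 = 2; h[2] = 1×1 + 3×1 = 4; h[3] = 3×1 = 3 → [1, 2, 4, 3] ✓

[1, 1]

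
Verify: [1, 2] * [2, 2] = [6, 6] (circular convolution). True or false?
Recompute circular convolution of [1, 2] and [2, 2]: y[0] = 1×2 + 2×2 = 6; y[1] = 1×2 + 2×2 = 6 → [6, 6]. Given [6, 6] matches, so answer: Yes

Yes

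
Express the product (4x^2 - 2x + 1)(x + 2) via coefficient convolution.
Ascending coefficients: a = [1, -2, 4], b = [2, 1]. c[0] = 1×2 = 2; c[1] = 1×1 + -2×2 = -3; c[2] = -2×1 + 4×2 = 6; c[3] = 4×1 = 4. Result coefficients: [2, -3, 6, 4] → 4x^3 + 6x^2 - 3x + 2

4x^3 + 6x^2 - 3x + 2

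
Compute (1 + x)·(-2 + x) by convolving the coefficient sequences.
Ascending coefficients: a = [1, 1], b = [-2, 1]. c[0] = 1×-2 = -2; c[1] = 1×1 + 1×-2 = -1; c[2] = 1×1 = 1. Result coefficients: [-2, -1, 1] → -2 - x + x^2

-2 - x + x^2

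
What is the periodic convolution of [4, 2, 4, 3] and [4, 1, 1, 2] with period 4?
Use y[k] = Σ_j s[j]·t[(k-j) mod 4]. y[0] = 4×4 + 2×2 + 4×1 + 3×1 = 27; y[1] = 4×1 + 2×4 + 4×2 + 3×1 = 23; y[2] = 4×1 + 2×1 + 4×4 + 3×2 = 28; y[3] = 4×2 + 2×1 + 4×1 + 3×4 = 26. Result: [27, 23, 28, 26]

[27, 23, 28, 26]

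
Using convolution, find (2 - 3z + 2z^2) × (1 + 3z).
Ascending coefficients: a = [2, -3, 2], b = [1, 3]. c[0] = 2×1 = 2; c[1] = 2×3 + -3×1 = 3; c[2] = -3×3 + 2×1 = -7; c[3] = 2×3 = 6. Result coefficients: [2, 3, -7, 6] → 2 + 3z - 7z^2 + 6z^3

2 + 3z - 7z^2 + 6z^3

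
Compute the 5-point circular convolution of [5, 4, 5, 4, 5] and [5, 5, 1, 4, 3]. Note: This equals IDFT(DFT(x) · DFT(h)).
Either evaluate y[k] = Σ_j x[j]·h[(k-j) mod 5] directly, or use IDFT(DFT(x) · DFT(h)). y[0] = 5×5 + 4×3 + 5×4 + 4×1 + 5×5 = 86; y[1] = 5×5 + 4×5 + 5×3 + 4×4 + 5×1 = 81; y[2] = 5×1 + 4×5 + 5×5 + 4×3 + 5×4 = 82; y[3] = 5×4 + 4×1 + 5×5 + 4×5 + 5×3 = 84; y[4] = 5×3 + 4×4 + 5×1 + 4×5 + 5×5 = 81. Result: [86, 81, 82, 84, 81]

[86, 81, 82, 84, 81]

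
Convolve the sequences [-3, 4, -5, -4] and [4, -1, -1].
y[0] = -3×4 = -12; y[1] = -3×-1 + 4×4 = 19; y[2] = -3×-1 + 4×-1 + -5×4 = -21; y[3] = 4×-1 + -5×-1 + -4×4 = -15; y[4] = -5×-1 + -4×-1 = 9; y[5] = -4×-1 = 4

[-12, 19, -21, -15, 9, 4]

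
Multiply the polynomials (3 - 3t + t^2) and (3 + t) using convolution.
Ascending coefficients: a = [3, -3, 1], b = [3, 1]. c[0] = 3×3 = 9; c[1] = 3×1 + -3×3 = -6; c[2] = -3×1 + 1×3 = 0; c[3] = 1×1 = 1. Result coefficients: [9, -6, 0, 1] → 9 - 6t + t^3

9 - 6t + t^3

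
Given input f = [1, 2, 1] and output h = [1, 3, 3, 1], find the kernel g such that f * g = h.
Output length 4 = len(f) + len(g) - 1 ⇒ len(g) = 2. Solve g forward using g[k] = (h[k] - Σ_{i≥1} f[i]·g[k-i]) / f[0]: g[0] = h[0] / f[0] = 1 / 1 = 1; g[1] = (h[1] - 2×1) / f[0] = (3 - 2×1) / 1 = 1. So g = [1, 1]. Forward-check [1, 2, 1] * [1, 1]: h[0] = 1×1 = 1; h[1] = 1×1 + 2×1 = 3; h[2] = 2×1 + 1×1 = 3; h[3] = 1×1 = 1 → [1, 3, 3, 1] ✓

[1, 1]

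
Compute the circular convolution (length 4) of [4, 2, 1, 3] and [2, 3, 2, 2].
Use y[k] = Σ_j x[j]·h[(k-j) mod 4]. y[0] = 4×2 + 2×2 + 1×2 + 3×3 = 23; y[1] = 4×3 + 2×2 + 1×2 + 3×2 = 24; y[2] = 4×2 + 2×3 + 1×2 + 3×2 = 22; y[3] = 4×2 + 2×2 + 1×3 + 3×2 = 21. Result: [23, 24, 22, 21]

[23, 24, 22, 21]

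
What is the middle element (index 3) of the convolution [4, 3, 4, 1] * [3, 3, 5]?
Use y[k] = Σ_i a[i]·b[k-i] at k=3. y[3] = 3×5 + 4×3 + 1×3 = 30

30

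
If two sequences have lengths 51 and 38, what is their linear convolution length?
Linear/full convolution length: m + n - 1 = 51 + 38 - 1 = 88

88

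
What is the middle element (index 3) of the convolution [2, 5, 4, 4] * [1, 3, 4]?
Use y[k] = Σ_i a[i]·b[k-i] at k=3. y[3] = 5×4 + 4×3 + 4×1 = 36

36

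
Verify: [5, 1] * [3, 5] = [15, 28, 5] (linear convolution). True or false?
Recompute linear convolution of [5, 1] and [3, 5]: y[0] = 5×3 = 15; y[1] = 5×5 + 1×3 = 28; y[2] = 1×5 = 5 → [15, 28, 5]. Given [15, 28, 5] matches, so answer: Yes

Yes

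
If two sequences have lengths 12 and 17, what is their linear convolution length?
Linear/full convolution length: m + n - 1 = 12 + 17 - 1 = 28

28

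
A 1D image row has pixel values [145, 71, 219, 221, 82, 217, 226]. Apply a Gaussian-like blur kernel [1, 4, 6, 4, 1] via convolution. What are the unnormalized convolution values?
Convolve image row [145, 71, 219, 221, 82, 217, 226] with kernel [1, 4, 6, 4, 1]: y[0] = 145×1 = 145; y[1] = 145×4 + 71×1 = 651; y[2] = 145×6 + 71×4 + 219×1 = 1373; y[3] = 145×4 + 71×6 + 219×4 + 221×1 = 2103; y[4] = 145×1 + 71×4 + 219×6 + 221×4 + 82×1 = 2709; y[5] = 71×1 + 219×4 + 221×6 + 82×4 + 217×1 = 2818; y[6] = 219×1 + 221×4 + 82×6 + 217×4 + 226×1 = 2689; y[7] = 221×1 + 82×4 + 217×6 + 226×4 = 2755; y[8] = 82×1 + 217×4 + 226×6 = 2306; y[9] = 217×1 + 226×4 = 1121; y[10] = 226×1 = 226 → [145, 651, 1373, 2103, 2709, 2818, 2689, 2755, 2306, 1121, 226]. Normalization factor = sum(kernel) = 16.

[145, 651, 1373, 2103, 2709, 2818, 2689, 2755, 2306, 1121, 226]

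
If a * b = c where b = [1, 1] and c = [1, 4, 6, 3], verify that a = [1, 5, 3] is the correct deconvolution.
Forward-compute [1, 5, 3] * [1, 1]: c[0] = 1×1 = 1; c[1] = 1×1 + 5×1 = 6; c[2] = 5×1 + 3×1 = 8; c[3] = 3×1 = 3 → [1, 6, 8, 3]. Does not match given c = [1, 4, 6, 3].

Not verified. [1, 5, 3] * [1, 1] = [1, 6, 8, 3], which differs from [1, 4, 6, 3] at index 1.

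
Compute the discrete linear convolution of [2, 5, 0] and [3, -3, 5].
y[0] = 2×3 = 6; y[1] = 2×-3 + 5×3 = 9; y[2] = 2×5 + 5×-3 + 0×3 = -5; y[3] = 5×5 + 0×-3 = 25; y[4] = 0×5 = 0

[6, 9, -5, 25, 0]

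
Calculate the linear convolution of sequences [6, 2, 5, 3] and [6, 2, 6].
y[0] = 6×6 = 36; y[1] = 6×2 + 2×6 = 24; y[2] = 6×6 + 2×2 + 5×6 = 70; y[3] = 2×6 + 5×2 + 3×6 = 40; y[4] = 5×6 + 3×2 = 36; y[5] = 3×6 = 18

[36, 24, 70, 40, 36, 18]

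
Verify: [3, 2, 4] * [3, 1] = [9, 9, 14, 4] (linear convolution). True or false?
Recompute linear convolution of [3, 2, 4] and [3, 1]: y[0] = 3×3 = 9; y[1] = 3×1 + 2×3 = 9; y[2] = 2×1 + 4×3 = 14; y[3] = 4×1 = 4 → [9, 9, 14, 4]. Given [9, 9, 14, 4] matches, so answer: Yes

Yes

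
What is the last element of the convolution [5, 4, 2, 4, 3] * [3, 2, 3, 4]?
Use y[k] = Σ_i a[i]·b[k-i] at k=7. y[7] = 3×4 = 12

12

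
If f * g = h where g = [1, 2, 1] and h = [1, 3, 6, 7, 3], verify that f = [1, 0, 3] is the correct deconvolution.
Forward-compute [1, 0, 3] * [1, 2, 1]: h[0] = 1×1 = 1; h[1] = 1×2 + 0×1 = 2; h[2] = 1×1 + 0×2 + 3×1 = 4; h[3] = 0×1 + 3×2 = 6; h[4] = 3×1 = 3 → [1, 2, 4, 6, 3]. Does not match given h = [1, 3, 6, 7, 3].

Not verified. [1, 0, 3] * [1, 2, 1] = [1, 2, 4, 6, 3], which differs from [1, 3, 6, 7, 3] at index 1.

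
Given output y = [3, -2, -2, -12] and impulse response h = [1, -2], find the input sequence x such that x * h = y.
Deconvolve y=[3, -2, -2, -12] by h=[1, -2]. Since h[0]=1, solve forward: x[0] = y[0] / 1 = 3; x[1] = (y[1] - 3×-2) / 1 = 4; x[2] = (y[2] - 4×-2) / 1 = 6. So x = [3, 4, 6]. Check by forward convolution: y[0] = 3×1 = 3; y[1] = 3×-2 + 4×1 = -2; y[2] = 4×-2 + 6×1 = -2; y[3] = 6×-2 = -12

[3, 4, 6]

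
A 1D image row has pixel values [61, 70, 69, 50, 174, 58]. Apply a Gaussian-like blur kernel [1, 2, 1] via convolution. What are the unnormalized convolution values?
Convolve image row [61, 70, 69, 50, 174, 58] with kernel [1, 2, 1]: y[0] = 61×1 = 61; y[1] = 61×2 + 70×1 = 192; y[2] = 61×1 + 70×2 + 69×1 = 270; y[3] = 70×1 + 69×2 + 50×1 = 258; y[4] = 69×1 + 50×2 + 174×1 = 343; y[5] = 50×1 + 174×2 + 58×1 = 456; y[6] = 174×1 + 58×2 = 290; y[7] = 58×1 = 58 → [61, 192, 270, 258, 343, 456, 290, 58]. Normalization factor = sum(kernel) = 4.

[61, 192, 270, 258, 343, 456, 290, 58]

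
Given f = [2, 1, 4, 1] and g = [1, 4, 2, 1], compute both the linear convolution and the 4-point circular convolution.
Linear: y_lin[0] = 2×1 = 2; y_lin[1] = 2×4 + 1×1 = 9; y_lin[2] = 2×2 + 1×4 + 4×1 = 12; y_lin[3] = 2×1 + 1×2 + 4×4 + 1×1 = 21; y_lin[4] = 1×1 + 4×2 + 1×4 = 13; y_lin[5] = 4×1 + 1×2 = 6; y_lin[6] = 1×1 = 1 → [2, 9, 12, 21, 13, 6, 1]. Circular (length 4): y[0] = 2×1 + 1×1 + 4×2 + 1×4 = 15; y[1] = 2×4 + 1×1 + 4×1 + 1×2 = 15; y[2] = 2×2 + 1×4 + 4×1 + 1×1 = 13; y[3] = 2×1 + 1×2 + 4×4 + 1×1 = 21 → [15, 15, 13, 21]

Linear: [2, 9, 12, 21, 13, 6, 1], Circular: [15, 15, 13, 21]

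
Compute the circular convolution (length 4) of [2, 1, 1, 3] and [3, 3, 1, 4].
Use y[k] = Σ_j a[j]·b[(k-j) mod 4]. y[0] = 2×3 + 1×4 + 1×1 + 3×3 = 20; y[1] = 2×3 + 1×3 + 1×4 + 3×1 = 16; y[2] = 2×1 + 1×3 + 1×3 + 3×4 = 20; y[3] = 2×4 + 1×1 + 1×3 + 3×3 = 21. Result: [20, 16, 20, 21]

[20, 16, 20, 21]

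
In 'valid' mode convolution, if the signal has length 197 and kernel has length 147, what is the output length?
'Valid' mode counts only positions where the kernel fully overlaps the signal: m - n + 1 = 197 - 147 + 1 = 51

51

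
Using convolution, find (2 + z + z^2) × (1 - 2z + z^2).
Ascending coefficients: a = [2, 1, 1], b = [1, -2, 1]. c[0] = 2×1 = 2; c[1] = 2×-2 + 1×1 = -3; c[2] = 2×1 + 1×-2 + 1×1 = 1; c[3] = 1×1 + 1×-2 = -1; c[4] = 1×1 = 1. Result coefficients: [2, -3, 1, -1, 1] → 2 - 3z + z^2 - z^3 + z^4

2 - 3z + z^2 - z^3 + z^4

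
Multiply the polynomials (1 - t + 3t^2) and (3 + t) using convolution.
Ascending coefficients: a = [1, -1, 3], b = [3, 1]. c[0] = 1×3 = 3; c[1] = 1×1 + -1×3 = -2; c[2] = -1×1 + 3×3 = 8; c[3] = 3×1 = 3. Result coefficients: [3, -2, 8, 3] → 3 - 2t + 8t^2 + 3t^3

3 - 2t + 8t^2 + 3t^3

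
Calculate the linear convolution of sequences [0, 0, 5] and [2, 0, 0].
y[0] = 0×2 = 0; y[1] = 0×0 + 0×2 = 0; y[2] = 0×0 + 0×0 + 5×2 = 10; y[3] = 0×0 + 5×0 = 0; y[4] = 5×0 = 0

[0, 0, 10, 0, 0]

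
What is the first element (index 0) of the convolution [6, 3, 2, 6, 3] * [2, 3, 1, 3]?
Use y[k] = Σ_i a[i]·b[k-i] at k=0. y[0] = 6×2 = 12

12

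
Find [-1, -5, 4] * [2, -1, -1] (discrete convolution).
y[0] = -1×2 = -2; y[1] = -1×-1 + -5×2 = -9; y[2] = -1×-1 + -5×-1 + 4×2 = 14; y[3] = -5×-1 + 4×-1 = 1; y[4] = 4×-1 = -4

[-2, -9, 14, 1, -4]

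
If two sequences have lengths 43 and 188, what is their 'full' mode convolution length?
Linear/full convolution length: m + n - 1 = 43 + 188 - 1 = 230

230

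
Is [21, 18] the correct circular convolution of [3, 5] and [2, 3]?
Recompute circular convolution of [3, 5] and [2, 3]: y[0] = 3×2 + 5×3 = 21; y[1] = 3×3 + 5×2 = 19 → [21, 19]. Compare to given [21, 18]: they differ at index 1: given 18, correct 19, so answer: No

No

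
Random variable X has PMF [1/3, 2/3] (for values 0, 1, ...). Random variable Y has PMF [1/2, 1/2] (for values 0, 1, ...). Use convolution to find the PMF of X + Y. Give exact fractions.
P(X+Y=k) = Σ_i P(X=i)·P(Y=k-i) — a convolution of [1/3, 2/3] and [1/2, 1/2]. P(X+Y=0) = (1/3)×(1/2) = 1/6; P(X+Y=1) = (1/3)×(1/2) + (2/3)×(1/2) = 1/6 + 1/3 = 1/2; P(X+Y=2) = (2/3)×(1/2) = 1/3. PMF: [1/6, 1/2, 1/3] (sums to 1 ✓)

[1/6, 1/2, 1/3]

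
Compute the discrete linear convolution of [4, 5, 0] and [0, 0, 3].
y[0] = 4×0 = 0; y[1] = 4×0 + 5×0 = 0; y[2] = 4×3 + 5×0 + 0×0 = 12; y[3] = 5×3 + 0×0 = 15; y[4] = 0×3 = 0

[0, 0, 12, 15, 0]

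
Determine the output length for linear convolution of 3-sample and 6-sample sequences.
Linear/full convolution length: m + n - 1 = 3 + 6 - 1 = 8

8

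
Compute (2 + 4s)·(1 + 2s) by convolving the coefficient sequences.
Ascending coefficients: a = [2, 4], b = [1, 2]. c[0] = 2×1 = 2; c[1] = 2×2 + 4×1 = 8; c[2] = 4×2 = 8. Result coefficients: [2, 8, 8] → 2 + 8s + 8s^2

2 + 8s + 8s^2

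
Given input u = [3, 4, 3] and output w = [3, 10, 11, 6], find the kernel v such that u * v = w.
Output length 4 = len(u) + len(v) - 1 ⇒ len(v) = 2. Solve v forward using v[k] = (w[k] - Σ_{i≥1} u[i]·v[k-i]) / u[0]: v[0] = w[0] / u[0] = 3 / 3 = 1; v[1] = (w[1] - 4×1) / u[0] = (10 - 4×1) / 3 = 2. So v = [1, 2]. Forward-check [3, 4, 3] * [1, 2]: w[0] = 3×1 = 3; w[1] = 3×2 + 4×1 = 10; w[2] = 4×2 + 3×1 = 11; w[3] = 3×2 = 6 → [3, 10, 11, 6] ✓

[1, 2]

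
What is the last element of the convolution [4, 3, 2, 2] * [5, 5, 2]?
Use y[k] = Σ_i a[i]·b[k-i] at k=5. y[5] = 2×2 = 4

4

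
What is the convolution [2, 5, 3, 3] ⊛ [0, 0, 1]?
y[0] = 2×0 = 0; y[1] = 2×0 + 5×0 = 0; y[2] = 2×1 + 5×0 + 3×0 = 2; y[3] = 5×1 + 3×0 + 3×0 = 5; y[4] = 3×1 + 3×0 = 3; y[5] = 3×1 = 3

[0, 0, 2, 5, 3, 3]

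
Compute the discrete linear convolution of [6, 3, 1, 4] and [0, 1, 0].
y[0] = 6×0 = 0; y[1] = 6×1 + 3×0 = 6; y[2] = 6×0 + 3×1 + 1×0 = 3; y[3] = 3×0 + 1×1 + 4×0 = 1; y[4] = 1×0 + 4×1 = 4; y[5] = 4×0 = 0

[0, 6, 3, 1, 4, 0]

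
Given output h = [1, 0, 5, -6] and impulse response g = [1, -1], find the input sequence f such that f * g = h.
Deconvolve h=[1, 0, 5, -6] by g=[1, -1]. Since g[0]=1, solve forward: f[0] = h[0] / 1 = 1; f[1] = (h[1] - 1×-1) / 1 = 1; f[2] = (h[2] - 1×-1) / 1 = 6. So f = [1, 1, 6]. Check by forward convolution: h[0] = 1×1 = 1; h[1] = 1×-1 + 1×1 = 0; h[2] = 1×-1 + 6×1 = 5; h[3] = 6×-1 = -6

[1, 1, 6]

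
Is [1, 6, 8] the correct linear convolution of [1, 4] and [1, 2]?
Recompute linear convolution of [1, 4] and [1, 2]: y[0] = 1×1 = 1; y[1] = 1×2 + 4×1 = 6; y[2] = 4×2 = 8 → [1, 6, 8]. Given [1, 6, 8] matches, so answer: Yes

Yes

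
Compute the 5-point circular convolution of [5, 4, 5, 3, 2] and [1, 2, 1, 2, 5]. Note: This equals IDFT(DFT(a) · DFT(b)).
Either evaluate y[k] = Σ_j a[j]·b[(k-j) mod 5] directly, or use IDFT(DFT(a) · DFT(b)). y[0] = 5×1 + 4×5 + 5×2 + 3×1 + 2×2 = 42; y[1] = 5×2 + 4×1 + 5×5 + 3×2 + 2×1 = 47; y[2] = 5×1 + 4×2 + 5×1 + 3×5 + 2×2 = 37; y[3] = 5×2 + 4×1 + 5×2 + 3×1 + 2×5 = 37; y[4] = 5×5 + 4×2 + 5×1 + 3×2 + 2×1 = 46. Result: [42, 47, 37, 37, 46]

[42, 47, 37, 37, 46]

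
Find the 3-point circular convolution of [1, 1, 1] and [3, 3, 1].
Use y[k] = Σ_j x[j]·h[(k-j) mod 3]. y[0] = 1×3 + 1×1 + 1×3 = 7; y[1] = 1×3 + 1×3 + 1×1 = 7; y[2] = 1×1 + 1×3 + 1×3 = 7. Result: [7, 7, 7]

[7, 7, 7]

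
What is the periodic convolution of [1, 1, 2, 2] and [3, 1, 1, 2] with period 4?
Use y[k] = Σ_j x[j]·h[(k-j) mod 4]. y[0] = 1×3 + 1×2 + 2×1 + 2×1 = 9; y[1] = 1×1 + 1×3 + 2×2 + 2×1 = 10; y[2] = 1×1 + 1×1 + 2×3 + 2×2 = 12; y[3] = 1×2 + 1×1 + 2×1 + 2×3 = 11. Result: [9, 10, 12, 11]

[9, 10, 12, 11]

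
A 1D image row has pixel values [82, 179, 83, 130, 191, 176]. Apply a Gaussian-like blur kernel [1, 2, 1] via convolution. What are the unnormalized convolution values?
Convolve image row [82, 179, 83, 130, 191, 176] with kernel [1, 2, 1]: y[0] = 82×1 = 82; y[1] = 82×2 + 179×1 = 343; y[2] = 82×1 + 179×2 + 83×1 = 523; y[3] = 179×1 + 83×2 + 130×1 = 475; y[4] = 83×1 + 130×2 + 191×1 = 534; y[5] = 130×1 + 191×2 + 176×1 = 688; y[6] = 191×1 + 176×2 = 543; y[7] = 176×1 = 176 → [82, 343, 523, 475, 534, 688, 543, 176]. Normalization factor = sum(kernel) = 4.

[82, 343, 523, 475, 534, 688, 543, 176]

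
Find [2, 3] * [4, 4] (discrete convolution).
y[0] = 2×4 = 8; y[1] = 2×4 + 3×4 = 20; y[2] = 3×4 = 12

[8, 20, 12]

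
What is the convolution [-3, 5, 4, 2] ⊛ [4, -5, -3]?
y[0] = -3×4 = -12; y[1] = -3×-5 + 5×4 = 35; y[2] = -3×-3 + 5×-5 + 4×4 = 0; y[3] = 5×-3 + 4×-5 + 2×4 = -27; y[4] = 4×-3 + 2×-5 = -22; y[5] = 2×-3 = -6

[-12, 35, 0, -27, -22, -6]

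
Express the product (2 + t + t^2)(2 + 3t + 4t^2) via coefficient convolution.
Ascending coefficients: a = [2, 1, 1], b = [2, 3, 4]. c[0] = 2×2 = 4; c[1] = 2×3 + 1×2 = 8; c[2] = 2×4 + 1×3 + 1×2 = 13; c[3] = 1×4 + 1×3 = 7; c[4] = 1×4 = 4. Result coefficients: [4, 8, 13, 7, 4] → 4 + 8t + 13t^2 + 7t^3 + 4t^4

4 + 8t + 13t^2 + 7t^3 + 4t^4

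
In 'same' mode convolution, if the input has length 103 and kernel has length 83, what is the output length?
'Same' mode returns an output with the same length as the input: 103

103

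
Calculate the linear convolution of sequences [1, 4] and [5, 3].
y[0] = 1×5 = 5; y[1] = 1×3 + 4×5 = 23; y[2] = 4×3 = 12

[5, 23, 12]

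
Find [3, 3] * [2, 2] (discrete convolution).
y[0] = 3×2 = 6; y[1] = 3×2 + 3×2 = 12; y[2] = 3×2 = 6

[6, 12, 6]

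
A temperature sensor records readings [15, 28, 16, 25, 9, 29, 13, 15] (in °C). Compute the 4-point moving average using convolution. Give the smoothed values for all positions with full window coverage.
4-point moving average kernel = [1, 1, 1, 1]. Apply in 'valid' mode (full window coverage): avg[0] = (15 + 28 + 16 + 25) / 4 = 21.0; avg[1] = (28 + 16 + 25 + 9) / 4 = 19.5; avg[2] = (16 + 25 + 9 + 29) / 4 = 19.75; avg[3] = (25 + 9 + 29 + 13) / 4 = 19.0; avg[4] = (9 + 29 + 13 + 15) / 4 = 16.5. Smoothed values: [21.0, 19.5, 19.75, 19.0, 16.5]

[21.0, 19.5, 19.75, 19.0, 16.5]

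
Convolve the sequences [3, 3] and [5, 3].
y[0] = 3×5 = 15; y[1] = 3×3 + 3×5 = 24; y[2] = 3×3 = 9

[15, 24, 9]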